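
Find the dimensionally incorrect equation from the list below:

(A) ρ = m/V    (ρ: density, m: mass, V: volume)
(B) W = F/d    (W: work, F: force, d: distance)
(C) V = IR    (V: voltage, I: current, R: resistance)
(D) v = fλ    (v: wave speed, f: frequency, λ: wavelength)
(B) W = F/d

The equation (B) W = F/d is dimensionally incorrect.

LHS (W): [L^2 M T^-2]
RHS (F/d): [M T^-2] ✗

The dimensions do not match. The other three equations balance.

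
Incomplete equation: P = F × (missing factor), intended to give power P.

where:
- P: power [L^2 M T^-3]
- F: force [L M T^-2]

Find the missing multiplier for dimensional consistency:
v (velocity), dimensions [L T^-1]

P has dimensions [L^2 M T^-3] and F has dimensions [L M T^-2].
The missing factor must have dimensions [L^2 M T^-3] / [L M T^-2] = [L T^-1], i.e. velocity (v).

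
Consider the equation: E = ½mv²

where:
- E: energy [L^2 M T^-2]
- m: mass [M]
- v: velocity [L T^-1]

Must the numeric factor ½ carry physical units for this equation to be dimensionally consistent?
No

E has dimensions [L^2 M T^-2] and mv² already has dimensions [L^2 M T^-2], so the equation balances without ½ contributing any dimensions. ½ is a pure (dimensionless) number; changing or removing it would not affect dimensional consistency.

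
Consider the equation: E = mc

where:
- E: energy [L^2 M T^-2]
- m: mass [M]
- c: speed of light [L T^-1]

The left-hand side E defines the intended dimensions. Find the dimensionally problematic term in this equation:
The right-hand side term mc

E has dimensions [L^2 M T^-2], but mc has dimensions [L M T^-1], so the term mc is dimensionally wrong for E.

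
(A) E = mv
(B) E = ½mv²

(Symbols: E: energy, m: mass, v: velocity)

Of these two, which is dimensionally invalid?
(A)

(A) E = mv: LHS [L^2 M T^-2], RHS [L M T^-1] ✗
(B) E = ½mv²: LHS [L^2 M T^-2], RHS [L^2 M T^-2] ✓

Expression (A) E = mv is dimensionally incorrect.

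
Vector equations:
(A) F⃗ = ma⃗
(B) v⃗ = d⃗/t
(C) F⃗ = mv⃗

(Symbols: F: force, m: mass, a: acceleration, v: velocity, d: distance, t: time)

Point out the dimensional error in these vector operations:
(C) F⃗ = mv⃗

(A) F⃗ = ma⃗: LHS [L M T^-2], RHS [L M T^-2] ✓ — Force and acceleration are vectors, mass is a scalar
(B) v⃗ = d⃗/t: LHS [L T^-1], RHS [L T^-1] ✓ — displacement (vector) divided by time (scalar)
(C) F⃗ = mv⃗: LHS [L M T^-2], RHS [L M T^-1] ✗ — mass times velocity is momentum, not force; should be ma⃗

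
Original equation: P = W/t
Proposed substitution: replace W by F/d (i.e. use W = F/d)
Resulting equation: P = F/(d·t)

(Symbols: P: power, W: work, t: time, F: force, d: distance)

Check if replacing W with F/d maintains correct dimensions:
No

[W] = [L^2 M T^-2] and [F/d] = [M T^-2]. These differ, so the substitution replaces a quantity by one of different dimensions and the result P = F/(d·t) has LHS [L^2 M T^-3] vs RHS [M T^-3] — inconsistent.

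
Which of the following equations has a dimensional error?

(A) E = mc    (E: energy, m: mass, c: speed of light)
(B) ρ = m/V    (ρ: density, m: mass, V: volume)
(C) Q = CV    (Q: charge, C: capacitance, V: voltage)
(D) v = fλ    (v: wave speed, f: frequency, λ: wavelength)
(A) E = mc

The equation (A) E = mc is dimensionally incorrect.

LHS (E): [L^2 M T^-2]
RHS (mc): [L M T^-1] ✗

The dimensions do not match. The other three equations balance.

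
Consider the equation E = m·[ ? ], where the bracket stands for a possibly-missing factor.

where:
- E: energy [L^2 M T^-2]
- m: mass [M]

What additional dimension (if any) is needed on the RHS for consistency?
[L^2 T^-2] — velocity squared (e.g. v²)

E has dimensions [L^2 M T^-2]; m has dimensions [M].
The bracketed factor must supply [L^2 M T^-2] / [M] = [L^2 T^-2].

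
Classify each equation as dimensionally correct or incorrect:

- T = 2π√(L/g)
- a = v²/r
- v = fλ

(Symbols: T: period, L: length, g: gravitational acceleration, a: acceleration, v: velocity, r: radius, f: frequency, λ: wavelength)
Dimensionally correct: T = 2π√(L/g), a = v²/r, v = fλ
Dimensionally incorrect: none
Ordered (correct first, then incorrect): T = 2π√(L/g), a = v²/r, v = fλ

- T = 2π√(L/g): LHS [T], RHS [T] → correct ✓
- a = v²/r: LHS [L T^-2], RHS [L T^-2] → correct ✓
- v = fλ: LHS [L T^-1], RHS [L T^-1] → correct ✓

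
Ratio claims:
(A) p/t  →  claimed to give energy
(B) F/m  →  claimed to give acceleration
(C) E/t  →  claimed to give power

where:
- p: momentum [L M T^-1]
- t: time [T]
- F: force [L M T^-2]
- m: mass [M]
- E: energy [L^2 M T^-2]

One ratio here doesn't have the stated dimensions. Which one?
(A) p/t does not give energy

(A) p/t: [L M T^-2] ≠ energy [L^2 M T^-2] ✗
(B) F/m: [L T^-2] = acceleration [L T^-2] ✓
(C) E/t: [L^2 M T^-3] = power [L^2 M T^-3] ✓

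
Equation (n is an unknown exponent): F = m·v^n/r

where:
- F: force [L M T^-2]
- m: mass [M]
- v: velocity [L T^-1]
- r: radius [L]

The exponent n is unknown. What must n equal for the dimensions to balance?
n = 2

F has dimensions [L M T^-2]; v has dimensions [L T^-1].
The rest of the RHS has dimensions [L^-1 M], so v^n must supply [L^2 T^-2].
With n = 2: m·v^2/r has dimensions [L M T^-2], matching the LHS ✓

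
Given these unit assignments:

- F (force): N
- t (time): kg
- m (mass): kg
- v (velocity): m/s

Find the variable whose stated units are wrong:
t

The variable t (time) should have units s, not kg.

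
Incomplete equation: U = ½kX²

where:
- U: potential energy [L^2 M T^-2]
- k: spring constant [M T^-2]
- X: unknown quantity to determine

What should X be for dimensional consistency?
X = x (displacement), dimensions [L]

U has dimensions [L^2 M T^-2]; the rest of the RHS (½k) has dimensions [M T^-2].
So X² must have dimensions [L^2], i.e. X has dimensions [L] — X = x (displacement).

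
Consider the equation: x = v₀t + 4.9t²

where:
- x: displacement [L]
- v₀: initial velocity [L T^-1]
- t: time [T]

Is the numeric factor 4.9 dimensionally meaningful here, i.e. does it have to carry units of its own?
Yes

x has dimensions [L], while t² alone has dimensions [T^2]. For the equation to balance, the factor 4.9 must carry dimensions [L T^-2] — it is a dimensional constant (a numerical value of a physical quantity with its units suppressed), not a pure number.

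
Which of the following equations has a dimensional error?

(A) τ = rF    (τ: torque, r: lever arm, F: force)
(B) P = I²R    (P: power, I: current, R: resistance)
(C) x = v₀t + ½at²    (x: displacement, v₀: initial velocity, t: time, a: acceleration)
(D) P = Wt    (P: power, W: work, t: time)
(D) P = Wt

The equation (D) P = Wt is dimensionally incorrect.

LHS (P): [L^2 M T^-3]
RHS (Wt): [L^2 M T^-1] ✗

The dimensions do not match. The other three equations balance.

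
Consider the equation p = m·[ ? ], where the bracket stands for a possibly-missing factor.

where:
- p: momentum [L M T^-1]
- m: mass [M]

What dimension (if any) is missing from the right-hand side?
[L T^-1] — velocity (e.g. v)

p has dimensions [L M T^-1]; m has dimensions [M].
The bracketed factor must supply [L M T^-1] / [M] = [L T^-1].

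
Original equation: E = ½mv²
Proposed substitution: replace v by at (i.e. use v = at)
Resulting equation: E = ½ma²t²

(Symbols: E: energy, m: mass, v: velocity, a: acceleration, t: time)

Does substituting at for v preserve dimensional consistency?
Yes

[v] = [L T^-1] and [at] = [L T^-1]. These match, so the substitution replaces a quantity by one of the same dimensions and the result E = ½ma²t² has LHS [L^2 M T^-2] vs RHS [L^2 M T^-2] — still consistent.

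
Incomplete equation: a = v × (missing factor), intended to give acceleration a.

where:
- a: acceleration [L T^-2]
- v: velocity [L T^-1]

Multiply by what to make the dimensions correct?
1/t (inverse time), dimensions [T^-1]

a has dimensions [L T^-2] and v has dimensions [L T^-1].
The missing factor must have dimensions [L T^-2] / [L T^-1] = [T^-1], i.e. inverse time (1/t).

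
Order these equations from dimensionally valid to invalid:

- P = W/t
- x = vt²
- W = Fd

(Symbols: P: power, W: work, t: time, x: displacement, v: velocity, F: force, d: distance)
Dimensionally correct: P = W/t, W = Fd
Dimensionally incorrect: x = vt²
Ordered (correct first, then incorrect): P = W/t, W = Fd, x = vt²

- P = W/t: LHS [L^2 M T^-3], RHS [L^2 M T^-3] → correct ✓
- x = vt²: LHS [L], RHS [L T] → incorrect ✗
- W = Fd: LHS [L^2 M T^-2], RHS [L^2 M T^-2] → correct ✓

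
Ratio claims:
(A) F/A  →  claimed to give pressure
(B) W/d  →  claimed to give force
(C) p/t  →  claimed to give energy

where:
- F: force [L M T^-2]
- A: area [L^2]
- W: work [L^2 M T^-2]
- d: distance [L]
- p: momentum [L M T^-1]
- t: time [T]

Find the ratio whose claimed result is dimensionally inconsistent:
(C) p/t does not give energy

(A) F/A: [L^-1 M T^-2] = pressure [L^-1 M T^-2] ✓
(B) W/d: [L M T^-2] = force [L M T^-2] ✓
(C) p/t: [L M T^-2] ≠ energy [L^2 M T^-2] ✗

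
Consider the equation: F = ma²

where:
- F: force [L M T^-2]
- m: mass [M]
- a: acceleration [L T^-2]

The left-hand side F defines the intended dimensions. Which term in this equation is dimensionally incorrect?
The right-hand side term ma²

F has dimensions [L M T^-2], but ma² has dimensions [L^2 M T^-4], so the term ma² is dimensionally wrong for F.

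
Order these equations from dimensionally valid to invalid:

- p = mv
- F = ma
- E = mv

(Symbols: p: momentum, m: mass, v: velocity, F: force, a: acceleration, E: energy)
Dimensionally correct: p = mv, F = ma
Dimensionally incorrect: E = mv
Ordered (correct first, then incorrect): p = mv, F = ma, E = mv

- p = mv: LHS [L M T^-1], RHS [L M T^-1] → correct ✓
- F = ma: LHS [L M T^-2], RHS [L M T^-2] → correct ✓
- E = mv: LHS [L^2 M T^-2], RHS [L M T^-1] → incorrect ✗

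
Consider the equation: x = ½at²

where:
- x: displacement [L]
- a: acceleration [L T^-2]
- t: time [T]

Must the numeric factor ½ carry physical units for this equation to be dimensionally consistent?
No

x has dimensions [L] and at² already has dimensions [L], so the equation balances without ½ contributing any dimensions. ½ is a pure (dimensionless) number; changing or removing it would not affect dimensional consistency.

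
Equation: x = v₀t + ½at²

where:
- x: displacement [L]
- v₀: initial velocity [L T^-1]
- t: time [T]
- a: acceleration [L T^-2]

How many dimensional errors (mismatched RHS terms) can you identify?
0

LHS x: [L]
- v₀t: [L] ✓
- ½at²: [L] ✓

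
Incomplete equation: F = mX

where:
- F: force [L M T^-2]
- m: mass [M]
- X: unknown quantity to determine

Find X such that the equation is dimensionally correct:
X = a (acceleration), dimensions [L T^-2]

F has dimensions [L M T^-2]; the rest of the RHS (m) has dimensions [M].
So X must have dimensions [L T^-2] — X = a (acceleration).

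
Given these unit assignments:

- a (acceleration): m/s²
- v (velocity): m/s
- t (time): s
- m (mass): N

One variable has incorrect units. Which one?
m

The variable m (mass) should have units kg, not N.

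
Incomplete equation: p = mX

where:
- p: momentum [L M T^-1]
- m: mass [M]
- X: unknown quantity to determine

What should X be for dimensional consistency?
X = v (velocity), dimensions [L T^-1]

p has dimensions [L M T^-1]; the rest of the RHS (m) has dimensions [M].
So X must have dimensions [L T^-1] — X = v (velocity).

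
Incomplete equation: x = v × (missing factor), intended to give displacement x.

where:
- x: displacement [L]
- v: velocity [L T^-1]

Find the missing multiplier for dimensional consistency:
t (time), dimensions [T]

x has dimensions [L] and v has dimensions [L T^-1].
The missing factor must have dimensions [L] / [L T^-1] = [T], i.e. time (t).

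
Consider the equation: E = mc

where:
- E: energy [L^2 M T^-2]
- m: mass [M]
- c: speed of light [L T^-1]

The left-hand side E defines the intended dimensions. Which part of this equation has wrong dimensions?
The right-hand side term mc

E has dimensions [L^2 M T^-2], but mc has dimensions [L M T^-1], so the term mc is dimensionally wrong for E.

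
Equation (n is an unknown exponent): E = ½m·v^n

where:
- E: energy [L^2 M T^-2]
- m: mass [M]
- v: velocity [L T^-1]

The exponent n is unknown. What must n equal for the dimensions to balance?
n = 2

E has dimensions [L^2 M T^-2]; v has dimensions [L T^-1].
The rest of the RHS has dimensions [M], so v^n must supply [L^2 T^-2].
With n = 2: ½m·v^2 has dimensions [L^2 M T^-2], matching the LHS ✓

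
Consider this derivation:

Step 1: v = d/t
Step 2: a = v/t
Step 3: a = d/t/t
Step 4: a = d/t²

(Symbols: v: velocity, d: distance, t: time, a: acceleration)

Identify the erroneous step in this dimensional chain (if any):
No step introduces an error — all steps are dimensionally consistent.

Step 1: v = d/t → LHS [L T^-1], RHS [L T^-1] ✓
Step 2: a = v/t → LHS [L T^-2], RHS [L T^-2] ✓
Step 3: a = d/t/t → LHS [L T^-2], RHS [L T^-2] ✓
Step 4: a = d/t² → LHS [L T^-2], RHS [L T^-2] ✓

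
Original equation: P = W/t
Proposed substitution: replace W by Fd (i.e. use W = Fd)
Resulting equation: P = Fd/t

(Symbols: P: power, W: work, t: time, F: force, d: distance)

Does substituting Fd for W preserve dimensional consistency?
Yes

[W] = [L^2 M T^-2] and [Fd] = [L^2 M T^-2]. These match, so the substitution replaces a quantity by one of the same dimensions and the result P = Fd/t has LHS [L^2 M T^-3] vs RHS [L^2 M T^-3] — still consistent.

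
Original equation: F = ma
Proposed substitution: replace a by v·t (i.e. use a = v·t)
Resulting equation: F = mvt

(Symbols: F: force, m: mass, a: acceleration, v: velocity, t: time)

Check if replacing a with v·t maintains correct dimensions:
No

[a] = [L T^-2] and [v·t] = [L]. These differ, so the substitution replaces a quantity by one of different dimensions and the result F = mvt has LHS [L M T^-2] vs RHS [L M] — inconsistent.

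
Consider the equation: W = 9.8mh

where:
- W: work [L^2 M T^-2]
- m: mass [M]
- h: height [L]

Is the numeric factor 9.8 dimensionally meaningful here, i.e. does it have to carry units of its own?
Yes

W has dimensions [L^2 M T^-2], while mh alone has dimensions [L M]. For the equation to balance, the factor 9.8 must carry dimensions [L T^-2] — it is a dimensional constant (a numerical value of a physical quantity with its units suppressed), not a pure number.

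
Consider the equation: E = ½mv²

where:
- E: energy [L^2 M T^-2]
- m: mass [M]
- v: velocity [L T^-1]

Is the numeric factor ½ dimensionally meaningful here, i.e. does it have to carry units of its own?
No

E has dimensions [L^2 M T^-2] and mv² already has dimensions [L^2 M T^-2], so the equation balances without ½ contributing any dimensions. ½ is a pure (dimensionless) number; changing or removing it would not affect dimensional consistency.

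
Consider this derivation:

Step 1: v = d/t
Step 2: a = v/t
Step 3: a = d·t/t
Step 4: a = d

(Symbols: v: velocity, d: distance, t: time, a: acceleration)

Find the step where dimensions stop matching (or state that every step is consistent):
Step 3

Step 1: v = d/t → LHS [L T^-1], RHS [L T^-1] ✓
Step 2: a = v/t → LHS [L T^-2], RHS [L T^-2] ✓
Step 3: a = d·t/t → LHS [L T^-2], RHS [L] ✗

The first dimensional inconsistency appears in step 3: a = d·t/t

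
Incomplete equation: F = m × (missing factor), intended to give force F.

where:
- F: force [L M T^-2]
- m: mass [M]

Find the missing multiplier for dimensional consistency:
a (acceleration), dimensions [L T^-2]

F has dimensions [L M T^-2] and m has dimensions [M].
The missing factor must have dimensions [L M T^-2] / [M] = [L T^-2], i.e. acceleration (a).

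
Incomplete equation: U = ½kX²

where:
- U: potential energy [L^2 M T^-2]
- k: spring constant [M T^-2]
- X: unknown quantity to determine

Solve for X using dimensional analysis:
X = x (displacement), dimensions [L]

U has dimensions [L^2 M T^-2]; the rest of the RHS (½k) has dimensions [M T^-2].
So X² must have dimensions [L^2], i.e. X has dimensions [L] — X = x (displacement).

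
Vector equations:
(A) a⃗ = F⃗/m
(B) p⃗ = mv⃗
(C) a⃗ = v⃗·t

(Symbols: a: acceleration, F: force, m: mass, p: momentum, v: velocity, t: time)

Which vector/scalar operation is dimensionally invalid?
(C) a⃗ = v⃗·t

(A) a⃗ = F⃗/m: LHS [L T^-2], RHS [L T^-2] ✓ — force (vector) divided by mass (scalar)
(B) p⃗ = mv⃗: LHS [L M T^-1], RHS [L M T^-1] ✓ — mass (scalar) times velocity (vector)
(C) a⃗ = v⃗·t: LHS [L T^-2], RHS [L] ✗ — acceleration is velocity per time; should be v⃗/t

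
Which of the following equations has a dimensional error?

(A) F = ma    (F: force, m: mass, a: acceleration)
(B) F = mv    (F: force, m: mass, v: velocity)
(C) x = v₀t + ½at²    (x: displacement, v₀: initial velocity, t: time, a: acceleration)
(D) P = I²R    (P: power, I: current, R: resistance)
(B) F = mv

The equation (B) F = mv is dimensionally incorrect.

LHS (F): [L M T^-2]
RHS (mv): [L M T^-1] ✗

The dimensions do not match. The other three equations balance.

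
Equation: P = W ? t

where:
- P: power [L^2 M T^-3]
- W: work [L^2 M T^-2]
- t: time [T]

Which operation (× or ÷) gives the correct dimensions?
division (÷): P = W ÷ t

P [L^2 M T^-3]; W [L^2 M T^-2]; t [T].
W × t → [L^2 M T^-1] ✗
W ÷ t → [L^2 M T^-3] ✓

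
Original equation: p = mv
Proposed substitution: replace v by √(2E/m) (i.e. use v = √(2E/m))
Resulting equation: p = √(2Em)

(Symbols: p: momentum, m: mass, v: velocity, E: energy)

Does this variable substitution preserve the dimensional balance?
Yes

[v] = [L T^-1] and [√(2E/m)] = [L T^-1]. These match, so the substitution replaces a quantity by one of the same dimensions and the result p = √(2Em) has LHS [L M T^-1] vs RHS [L M T^-1] — still consistent.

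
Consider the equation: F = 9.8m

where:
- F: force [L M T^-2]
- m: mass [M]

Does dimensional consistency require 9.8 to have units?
Yes

F has dimensions [L M T^-2], while m alone has dimensions [M]. For the equation to balance, the factor 9.8 must carry dimensions [L T^-2] — it is a dimensional constant (a numerical value of a physical quantity with its units suppressed), not a pure number.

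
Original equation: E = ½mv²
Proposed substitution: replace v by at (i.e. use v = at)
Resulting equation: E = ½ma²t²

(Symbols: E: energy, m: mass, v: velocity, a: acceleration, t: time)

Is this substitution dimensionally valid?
Yes

[v] = [L T^-1] and [at] = [L T^-1]. These match, so the substitution replaces a quantity by one of the same dimensions and the result E = ½ma²t² has LHS [L^2 M T^-2] vs RHS [L^2 M T^-2] — still consistent.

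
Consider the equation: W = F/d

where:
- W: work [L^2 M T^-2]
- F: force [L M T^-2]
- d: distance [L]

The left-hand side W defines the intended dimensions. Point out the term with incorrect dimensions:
The right-hand side term F/d

W has dimensions [L^2 M T^-2], but F/d has dimensions [M T^-2], so the term F/d is dimensionally wrong for W.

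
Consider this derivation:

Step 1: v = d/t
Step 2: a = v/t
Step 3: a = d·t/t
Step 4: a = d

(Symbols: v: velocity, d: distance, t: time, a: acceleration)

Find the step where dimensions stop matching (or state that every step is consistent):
Step 3

Step 1: v = d/t → LHS [L T^-1], RHS [L T^-1] ✓
Step 2: a = v/t → LHS [L T^-2], RHS [L T^-2] ✓
Step 3: a = d·t/t → LHS [L T^-2], RHS [L] ✗

The first dimensional inconsistency appears in step 3: a = d·t/t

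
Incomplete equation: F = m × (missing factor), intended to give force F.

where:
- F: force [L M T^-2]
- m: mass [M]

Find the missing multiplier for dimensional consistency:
a (acceleration), dimensions [L T^-2]

F has dimensions [L M T^-2] and m has dimensions [M].
The missing factor must have dimensions [L M T^-2] / [M] = [L T^-2], i.e. acceleration (a).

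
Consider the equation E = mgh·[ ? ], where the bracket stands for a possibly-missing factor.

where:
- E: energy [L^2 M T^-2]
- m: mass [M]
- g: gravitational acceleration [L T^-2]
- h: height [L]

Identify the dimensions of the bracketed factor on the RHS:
Nothing is missing — the bracketed factor must be dimensionless.

E has dimensions [L^2 M T^-2] and mgh already has dimensions [L^2 M T^-2], so E = mgh is dimensionally complete.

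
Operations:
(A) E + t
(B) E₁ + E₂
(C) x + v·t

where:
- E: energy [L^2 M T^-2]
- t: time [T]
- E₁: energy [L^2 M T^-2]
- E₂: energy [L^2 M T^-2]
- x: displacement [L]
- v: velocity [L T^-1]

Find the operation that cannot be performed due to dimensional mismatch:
(A) E + t

(A) E + t: E [L^2 M T^-2] and t [T] — different dimensions cannot be added/subtracted ✗
(B) E₁ + E₂: E₁ [L^2 M T^-2] and E₂ [L^2 M T^-2] — same dimensions ✓
(C) x + v·t: x [L] and v·t [L] — same dimensions ✓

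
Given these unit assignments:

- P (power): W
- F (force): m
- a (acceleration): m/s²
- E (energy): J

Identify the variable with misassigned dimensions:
F

The variable F (force) should have units N, not m.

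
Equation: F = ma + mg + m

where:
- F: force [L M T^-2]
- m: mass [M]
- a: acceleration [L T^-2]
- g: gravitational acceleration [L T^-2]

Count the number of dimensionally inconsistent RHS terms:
1

LHS F: [L M T^-2]
- ma: [L M T^-2] ✓
- mg: [L M T^-2] ✓
- m: [M] ✗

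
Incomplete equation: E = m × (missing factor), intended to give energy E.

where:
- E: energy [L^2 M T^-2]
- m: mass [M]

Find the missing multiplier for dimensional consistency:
v² (velocity squared), dimensions [L^2 T^-2]

E has dimensions [L^2 M T^-2] and m has dimensions [M].
The missing factor must have dimensions [L^2 M T^-2] / [M] = [L^2 T^-2], i.e. velocity squared (v²).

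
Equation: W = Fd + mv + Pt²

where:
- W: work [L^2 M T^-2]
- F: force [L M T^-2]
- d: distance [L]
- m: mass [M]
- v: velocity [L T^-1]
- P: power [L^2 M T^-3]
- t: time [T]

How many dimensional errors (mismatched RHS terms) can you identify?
2

LHS W: [L^2 M T^-2]
- Fd: [L^2 M T^-2] ✓
- mv: [L M T^-1] ✗
- Pt²: [L^2 M T^-1] ✗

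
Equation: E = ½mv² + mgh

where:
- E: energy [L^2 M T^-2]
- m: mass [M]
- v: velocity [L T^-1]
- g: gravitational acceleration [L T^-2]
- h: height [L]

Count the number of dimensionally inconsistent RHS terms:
0

LHS E: [L^2 M T^-2]
- ½mv²: [L^2 M T^-2] ✓
- mgh: [L^2 M T^-2] ✓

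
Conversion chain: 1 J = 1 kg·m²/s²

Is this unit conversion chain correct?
The chain is correct (no errors).

Correct: Joule is defined as kg·m²/s²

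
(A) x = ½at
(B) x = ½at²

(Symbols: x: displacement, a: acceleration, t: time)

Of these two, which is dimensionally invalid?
(A)

(A) x = ½at: LHS [L], RHS [L T^-1] ✗
(B) x = ½at²: LHS [L], RHS [L] ✓

Expression (A) x = ½at is dimensionally incorrect.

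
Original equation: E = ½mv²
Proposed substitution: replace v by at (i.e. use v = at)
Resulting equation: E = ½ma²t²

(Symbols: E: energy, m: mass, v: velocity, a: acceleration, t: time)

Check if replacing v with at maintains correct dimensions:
Yes

[v] = [L T^-1] and [at] = [L T^-1]. These match, so the substitution replaces a quantity by one of the same dimensions and the result E = ½ma²t² has LHS [L^2 M T^-2] vs RHS [L^2 M T^-2] — still consistent.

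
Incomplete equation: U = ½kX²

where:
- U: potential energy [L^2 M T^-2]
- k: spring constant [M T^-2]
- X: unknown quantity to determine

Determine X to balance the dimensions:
X = x (displacement), dimensions [L]

U has dimensions [L^2 M T^-2]; the rest of the RHS (½k) has dimensions [M T^-2].
So X² must have dimensions [L^2], i.e. X has dimensions [L] — X = x (displacement).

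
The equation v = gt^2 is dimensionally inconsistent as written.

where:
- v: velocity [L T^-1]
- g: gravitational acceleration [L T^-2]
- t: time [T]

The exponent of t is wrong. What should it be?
The exponent of t should be 1: v = gt

The LHS v has dimensions [L T^-1]; t has dimensions [T].
As written, the RHS gt^2 (exponent 2 on t) has dimensions [L], which does not match.
With exponent 1, the RHS gt has dimensions [L T^-1], matching the LHS.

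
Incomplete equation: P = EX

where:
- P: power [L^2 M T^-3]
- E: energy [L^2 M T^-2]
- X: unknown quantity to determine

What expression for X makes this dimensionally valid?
X = f (inverse time / frequency (1/t)), dimensions [T^-1]

P has dimensions [L^2 M T^-3]; the rest of the RHS (E) has dimensions [L^2 M T^-2].
So X must have dimensions [T^-1] — X = f (inverse time / frequency (1/t)).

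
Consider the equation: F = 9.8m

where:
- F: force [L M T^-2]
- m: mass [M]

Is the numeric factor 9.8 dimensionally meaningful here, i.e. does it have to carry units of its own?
Yes

F has dimensions [L M T^-2], while m alone has dimensions [M]. For the equation to balance, the factor 9.8 must carry dimensions [L T^-2] — it is a dimensional constant (a numerical value of a physical quantity with its units suppressed), not a pure number.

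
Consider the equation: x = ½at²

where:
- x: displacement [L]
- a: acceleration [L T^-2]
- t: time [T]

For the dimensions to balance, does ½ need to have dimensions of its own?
No

x has dimensions [L] and at² already has dimensions [L], so the equation balances without ½ contributing any dimensions. ½ is a pure (dimensionless) number; changing or removing it would not affect dimensional consistency.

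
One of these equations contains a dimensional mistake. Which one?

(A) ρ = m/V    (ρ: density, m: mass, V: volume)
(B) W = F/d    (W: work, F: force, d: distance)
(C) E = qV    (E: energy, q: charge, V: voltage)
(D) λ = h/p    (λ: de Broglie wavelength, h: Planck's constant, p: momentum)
(B) W = F/d

The equation (B) W = F/d is dimensionally incorrect.

LHS (W): [L^2 M T^-2]
RHS (F/d): [M T^-2] ✗

The dimensions do not match. The other three equations balance.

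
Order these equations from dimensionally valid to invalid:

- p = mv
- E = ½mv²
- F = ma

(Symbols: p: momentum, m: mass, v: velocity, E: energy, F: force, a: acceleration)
Dimensionally correct: p = mv, E = ½mv², F = ma
Dimensionally incorrect: none
Ordered (correct first, then incorrect): p = mv, E = ½mv², F = ma

- p = mv: LHS [L M T^-1], RHS [L M T^-1] → correct ✓
- E = ½mv²: LHS [L^2 M T^-2], RHS [L^2 M T^-2] → correct ✓
- F = ma: LHS [L M T^-2], RHS [L M T^-2] → correct ✓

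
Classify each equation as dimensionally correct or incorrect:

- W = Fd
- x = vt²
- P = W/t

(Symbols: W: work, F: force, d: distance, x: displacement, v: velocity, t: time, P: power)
Dimensionally correct: W = Fd, P = W/t
Dimensionally incorrect: x = vt²
Ordered (correct first, then incorrect): W = Fd, P = W/t, x = vt²

- W = Fd: LHS [L^2 M T^-2], RHS [L^2 M T^-2] → correct ✓
- x = vt²: LHS [L], RHS [L T] → incorrect ✗
- P = W/t: LHS [L^2 M T^-3], RHS [L^2 M T^-3] → correct ✓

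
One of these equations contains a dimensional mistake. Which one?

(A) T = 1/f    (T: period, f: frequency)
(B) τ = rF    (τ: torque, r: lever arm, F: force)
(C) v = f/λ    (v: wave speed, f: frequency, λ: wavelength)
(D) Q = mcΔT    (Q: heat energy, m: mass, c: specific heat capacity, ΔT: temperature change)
(C) v = f/λ

The equation (C) v = f/λ is dimensionally incorrect.

LHS (v): [L T^-1]
RHS (f/λ): [L^-1 T^-1] ✗

The dimensions do not match. The other three equations balance.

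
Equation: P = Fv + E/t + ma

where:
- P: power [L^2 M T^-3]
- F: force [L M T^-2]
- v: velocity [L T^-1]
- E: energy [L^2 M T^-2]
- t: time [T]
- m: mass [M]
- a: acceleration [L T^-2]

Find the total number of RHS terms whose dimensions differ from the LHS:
1

LHS P: [L^2 M T^-3]
- Fv: [L^2 M T^-3] ✓
- E/t: [L^2 M T^-3] ✓
- ma: [L M T^-2] ✗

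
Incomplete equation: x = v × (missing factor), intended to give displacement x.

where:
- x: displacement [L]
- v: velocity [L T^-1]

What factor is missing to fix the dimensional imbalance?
t (time), dimensions [T]

x has dimensions [L] and v has dimensions [L T^-1].
The missing factor must have dimensions [L] / [L T^-1] = [T], i.e. time (t).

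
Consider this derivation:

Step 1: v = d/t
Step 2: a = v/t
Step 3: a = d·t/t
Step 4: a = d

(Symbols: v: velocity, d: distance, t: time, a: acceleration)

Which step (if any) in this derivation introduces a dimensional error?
Step 3

Step 1: v = d/t → LHS [L T^-1], RHS [L T^-1] ✓
Step 2: a = v/t → LHS [L T^-2], RHS [L T^-2] ✓
Step 3: a = d·t/t → LHS [L T^-2], RHS [L] ✗

The first dimensional inconsistency appears in step 3: a = d·t/t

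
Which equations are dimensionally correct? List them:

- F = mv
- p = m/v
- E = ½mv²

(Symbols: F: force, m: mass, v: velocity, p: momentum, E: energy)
Dimensionally correct: E = ½mv²
Dimensionally incorrect: F = mv, p = m/v
Ordered (correct first, then incorrect): E = ½mv², F = mv, p = m/v

- F = mv: LHS [L M T^-2], RHS [L M T^-1] → incorrect ✗
- p = m/v: LHS [L M T^-1], RHS [L^-1 M T] → incorrect ✗
- E = ½mv²: LHS [L^2 M T^-2], RHS [L^2 M T^-2] → correct ✓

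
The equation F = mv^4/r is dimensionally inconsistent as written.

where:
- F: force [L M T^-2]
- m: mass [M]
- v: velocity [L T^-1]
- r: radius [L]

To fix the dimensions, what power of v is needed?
The exponent of v should be 2: F = mv^2/r

The LHS F has dimensions [L M T^-2]; v has dimensions [L T^-1].
As written, the RHS mv^4/r (exponent 4 on v) has dimensions [L^3 M T^-4], which does not match.
With exponent 2, the RHS mv^2/r has dimensions [L M T^-2], matching the LHS.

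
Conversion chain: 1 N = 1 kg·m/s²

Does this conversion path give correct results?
The chain is correct (no errors).

Correct: Newton is defined as kg·m/s²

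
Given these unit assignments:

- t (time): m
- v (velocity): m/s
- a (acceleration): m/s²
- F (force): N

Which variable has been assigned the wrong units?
t

The variable t (time) should have units s, not m.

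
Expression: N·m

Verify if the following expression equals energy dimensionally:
Yes

The expression N·m has dimensions [L^2 M T^-2], which is exactly energy [L^2 M T^-2].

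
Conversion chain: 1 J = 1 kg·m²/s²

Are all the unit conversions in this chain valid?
The chain is correct (no errors).

Correct: Joule is defined as kg·m²/s²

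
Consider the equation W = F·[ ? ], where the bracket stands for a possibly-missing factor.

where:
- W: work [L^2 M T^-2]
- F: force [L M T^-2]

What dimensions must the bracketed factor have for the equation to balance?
[L] — length (e.g. a distance d)

W has dimensions [L^2 M T^-2]; F has dimensions [L M T^-2].
The bracketed factor must supply [L^2 M T^-2] / [L M T^-2] = [L].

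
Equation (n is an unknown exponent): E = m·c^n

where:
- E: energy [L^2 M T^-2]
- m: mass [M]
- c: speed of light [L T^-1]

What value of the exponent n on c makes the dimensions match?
n = 2

E has dimensions [L^2 M T^-2]; c has dimensions [L T^-1].
The rest of the RHS has dimensions [M], so c^n must supply [L^2 T^-2].
With n = 2: m·c^2 has dimensions [L^2 M T^-2], matching the LHS ✓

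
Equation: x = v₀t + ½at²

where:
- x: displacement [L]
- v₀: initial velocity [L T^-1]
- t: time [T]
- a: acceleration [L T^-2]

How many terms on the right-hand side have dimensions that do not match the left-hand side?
0

LHS x: [L]
- v₀t: [L] ✓
- ½at²: [L] ✓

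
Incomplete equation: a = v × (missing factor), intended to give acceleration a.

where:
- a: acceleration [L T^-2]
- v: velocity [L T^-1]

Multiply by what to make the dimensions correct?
1/t (inverse time), dimensions [T^-1]

a has dimensions [L T^-2] and v has dimensions [L T^-1].
The missing factor must have dimensions [L T^-2] / [L T^-1] = [T^-1], i.e. inverse time (1/t).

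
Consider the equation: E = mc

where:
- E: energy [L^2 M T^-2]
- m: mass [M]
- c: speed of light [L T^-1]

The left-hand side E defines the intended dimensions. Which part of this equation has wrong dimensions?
The right-hand side term mc

E has dimensions [L^2 M T^-2], but mc has dimensions [L M T^-1], so the term mc is dimensionally wrong for E.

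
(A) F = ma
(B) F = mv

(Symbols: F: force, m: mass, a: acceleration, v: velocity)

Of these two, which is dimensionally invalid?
(B)

(A) F = ma: LHS [L M T^-2], RHS [L M T^-2] ✓
(B) F = mv: LHS [L M T^-2], RHS [L M T^-1] ✗

Expression (B) F = mv is dimensionally incorrect.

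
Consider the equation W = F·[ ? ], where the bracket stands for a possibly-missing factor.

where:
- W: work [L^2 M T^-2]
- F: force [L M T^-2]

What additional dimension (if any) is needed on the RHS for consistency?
[L] — length (e.g. a distance d)

W has dimensions [L^2 M T^-2]; F has dimensions [L M T^-2].
The bracketed factor must supply [L^2 M T^-2] / [L M T^-2] = [L].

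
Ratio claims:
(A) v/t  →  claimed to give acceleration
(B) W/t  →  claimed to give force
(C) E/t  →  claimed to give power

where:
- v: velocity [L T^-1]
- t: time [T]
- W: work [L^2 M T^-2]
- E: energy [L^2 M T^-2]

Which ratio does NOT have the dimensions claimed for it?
(B) W/t does not give force

(A) v/t: [L T^-2] = acceleration [L T^-2] ✓
(B) W/t: [L^2 M T^-3] ≠ force [L M T^-2] ✗
(C) E/t: [L^2 M T^-3] = power [L^2 M T^-3] ✓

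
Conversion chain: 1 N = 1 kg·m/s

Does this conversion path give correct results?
The chain is incorrect (it contains an error).

Incorrect: Newton is kg·m/s², not kg·m/s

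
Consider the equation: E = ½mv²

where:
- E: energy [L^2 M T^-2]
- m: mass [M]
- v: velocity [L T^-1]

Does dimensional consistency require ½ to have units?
No

E has dimensions [L^2 M T^-2] and mv² already has dimensions [L^2 M T^-2], so the equation balances without ½ contributing any dimensions. ½ is a pure (dimensionless) number; changing or removing it would not affect dimensional consistency.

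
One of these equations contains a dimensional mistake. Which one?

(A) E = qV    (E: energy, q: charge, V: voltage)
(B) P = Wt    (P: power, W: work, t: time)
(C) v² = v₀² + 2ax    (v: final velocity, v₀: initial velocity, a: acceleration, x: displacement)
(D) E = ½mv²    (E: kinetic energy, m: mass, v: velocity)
(B) P = Wt

The equation (B) P = Wt is dimensionally incorrect.

LHS (P): [L^2 M T^-3]
RHS (Wt): [L^2 M T^-1] ✗

The dimensions do not match. The other three equations balance.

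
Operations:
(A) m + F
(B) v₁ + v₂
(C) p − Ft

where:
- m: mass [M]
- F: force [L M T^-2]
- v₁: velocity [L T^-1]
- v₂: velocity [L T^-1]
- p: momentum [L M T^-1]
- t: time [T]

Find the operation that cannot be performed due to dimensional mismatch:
(A) m + F

(A) m + F: m [M] and F [L M T^-2] — different dimensions cannot be added/subtracted ✗
(B) v₁ + v₂: v₁ [L T^-1] and v₂ [L T^-1] — same dimensions ✓
(C) p − Ft: p [L M T^-1] and Ft [L M T^-1] — same dimensions ✓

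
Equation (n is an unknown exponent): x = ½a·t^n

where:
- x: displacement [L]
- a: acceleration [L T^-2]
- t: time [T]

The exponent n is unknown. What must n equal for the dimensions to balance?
n = 2

x has dimensions [L]; t has dimensions [T].
The rest of the RHS has dimensions [L T^-2], so t^n must supply [T^2].
With n = 2: ½a·t^2 has dimensions [L], matching the LHS ✓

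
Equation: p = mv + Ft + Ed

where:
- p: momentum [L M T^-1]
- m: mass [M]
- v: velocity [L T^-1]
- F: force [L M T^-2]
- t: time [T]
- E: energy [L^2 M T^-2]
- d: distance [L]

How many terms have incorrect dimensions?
1

LHS p: [L M T^-1]
- mv: [L M T^-1] ✓
- Ft: [L M T^-1] ✓
- Ed: [L^3 M T^-2] ✗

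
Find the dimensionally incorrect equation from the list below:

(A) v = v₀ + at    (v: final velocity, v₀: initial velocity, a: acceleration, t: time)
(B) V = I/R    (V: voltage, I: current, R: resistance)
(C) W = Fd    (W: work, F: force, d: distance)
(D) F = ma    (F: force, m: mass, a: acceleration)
(B) V = I/R

The equation (B) V = I/R is dimensionally incorrect.

LHS (V): [I^-1 L^2 M T^-3]
RHS (I/R): [I^3 L^-2 M^-1 T^3] ✗

The dimensions do not match. The other three equations balance.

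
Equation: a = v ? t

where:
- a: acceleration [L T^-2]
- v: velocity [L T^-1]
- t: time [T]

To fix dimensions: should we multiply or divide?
division (÷): a = v ÷ t

a [L T^-2]; v [L T^-1]; t [T].
v × t → [L] ✗
v ÷ t → [L T^-2] ✓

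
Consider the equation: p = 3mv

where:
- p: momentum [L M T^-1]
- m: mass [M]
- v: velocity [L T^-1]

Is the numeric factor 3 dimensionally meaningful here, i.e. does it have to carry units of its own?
No

p has dimensions [L M T^-1] and mv already has dimensions [L M T^-1], so the equation balances without 3 contributing any dimensions. 3 is a pure (dimensionless) number; changing or removing it would not affect dimensional consistency.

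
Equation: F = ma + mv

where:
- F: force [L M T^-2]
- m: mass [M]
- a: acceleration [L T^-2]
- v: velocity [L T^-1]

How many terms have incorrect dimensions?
1

LHS F: [L M T^-2]
- ma: [L M T^-2] ✓
- mv: [L M T^-1] ✗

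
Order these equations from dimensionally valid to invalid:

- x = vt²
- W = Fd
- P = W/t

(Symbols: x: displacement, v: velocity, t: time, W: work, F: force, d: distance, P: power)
Dimensionally correct: W = Fd, P = W/t
Dimensionally incorrect: x = vt²
Ordered (correct first, then incorrect): W = Fd, P = W/t, x = vt²

- x = vt²: LHS [L], RHS [L T] → incorrect ✗
- W = Fd: LHS [L^2 M T^-2], RHS [L^2 M T^-2] → correct ✓
- P = W/t: LHS [L^2 M T^-3], RHS [L^2 M T^-3] → correct ✓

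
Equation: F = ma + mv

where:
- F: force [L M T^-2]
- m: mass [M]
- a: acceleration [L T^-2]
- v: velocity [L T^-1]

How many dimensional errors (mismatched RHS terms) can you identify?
1

LHS F: [L M T^-2]
- ma: [L M T^-2] ✓
- mv: [L M T^-1] ✗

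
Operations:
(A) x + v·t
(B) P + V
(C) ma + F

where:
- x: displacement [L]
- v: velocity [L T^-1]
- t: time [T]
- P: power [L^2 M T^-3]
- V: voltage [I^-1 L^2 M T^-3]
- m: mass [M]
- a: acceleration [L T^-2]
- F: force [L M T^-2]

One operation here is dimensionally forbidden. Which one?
(B) P + V

(A) x + v·t: x [L] and v·t [L] — same dimensions ✓
(B) P + V: P [L^2 M T^-3] and V [I^-1 L^2 M T^-3] — different dimensions cannot be added/subtracted ✗
(C) ma + F: ma [L M T^-2] and F [L M T^-2] — same dimensions ✓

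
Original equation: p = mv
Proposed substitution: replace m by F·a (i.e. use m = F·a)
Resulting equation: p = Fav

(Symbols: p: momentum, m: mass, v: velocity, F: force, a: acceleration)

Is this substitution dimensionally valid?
No

[m] = [M] and [F·a] = [L^2 M T^-4]. These differ, so the substitution replaces a quantity by one of different dimensions and the result p = Fav has LHS [L M T^-1] vs RHS [L^3 M T^-5] — inconsistent.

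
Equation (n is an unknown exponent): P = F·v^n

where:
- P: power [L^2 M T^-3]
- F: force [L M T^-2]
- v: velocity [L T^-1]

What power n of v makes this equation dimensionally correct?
n = 1

P has dimensions [L^2 M T^-3]; v has dimensions [L T^-1].
The rest of the RHS has dimensions [L M T^-2], so v^n must supply [L T^-1].
With n = 1: F·v^1 has dimensions [L^2 M T^-3], matching the LHS ✓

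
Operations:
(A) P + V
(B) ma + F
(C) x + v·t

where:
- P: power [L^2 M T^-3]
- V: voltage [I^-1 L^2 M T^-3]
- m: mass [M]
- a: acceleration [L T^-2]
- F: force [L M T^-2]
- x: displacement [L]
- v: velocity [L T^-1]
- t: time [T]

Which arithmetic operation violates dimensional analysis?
(A) P + V

(A) P + V: P [L^2 M T^-3] and V [I^-1 L^2 M T^-3] — different dimensions cannot be added/subtracted ✗
(B) ma + F: ma [L M T^-2] and F [L M T^-2] — same dimensions ✓
(C) x + v·t: x [L] and v·t [L] — same dimensions ✓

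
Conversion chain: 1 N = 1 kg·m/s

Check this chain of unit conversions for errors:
The chain is incorrect (it contains an error).

Incorrect: Newton is kg·m/s², not kg·m/s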